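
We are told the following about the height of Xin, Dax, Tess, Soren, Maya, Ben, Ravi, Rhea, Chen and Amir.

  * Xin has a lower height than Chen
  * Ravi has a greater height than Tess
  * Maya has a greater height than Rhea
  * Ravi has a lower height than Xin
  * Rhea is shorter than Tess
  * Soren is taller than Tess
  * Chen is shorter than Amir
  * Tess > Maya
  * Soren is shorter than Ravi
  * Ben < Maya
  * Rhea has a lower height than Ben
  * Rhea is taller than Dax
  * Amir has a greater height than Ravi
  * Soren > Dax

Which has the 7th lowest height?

The consecutive relations fix a unique order: Dax < Rhea < Ben < Maya < Tess < Soren < Ravi < Xin < Chen < Amir.
Counting 7 from the smallest end gives Ravi.

Ravi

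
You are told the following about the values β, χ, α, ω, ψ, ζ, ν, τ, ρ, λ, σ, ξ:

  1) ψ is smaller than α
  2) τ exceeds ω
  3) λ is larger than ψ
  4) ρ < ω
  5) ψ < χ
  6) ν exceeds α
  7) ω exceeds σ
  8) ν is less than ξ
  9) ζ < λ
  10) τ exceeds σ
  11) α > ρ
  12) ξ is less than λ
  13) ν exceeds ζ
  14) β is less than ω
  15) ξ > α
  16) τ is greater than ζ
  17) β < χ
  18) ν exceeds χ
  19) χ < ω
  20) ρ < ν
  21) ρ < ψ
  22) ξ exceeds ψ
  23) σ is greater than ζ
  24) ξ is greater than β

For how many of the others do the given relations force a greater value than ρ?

From ρ the given relations immediately reach ψ, ω, α, ν.
From those, χ, τ, ξ, λ — 8 in total.
No other element is forced above ρ by the given relations, so the count is 8.

8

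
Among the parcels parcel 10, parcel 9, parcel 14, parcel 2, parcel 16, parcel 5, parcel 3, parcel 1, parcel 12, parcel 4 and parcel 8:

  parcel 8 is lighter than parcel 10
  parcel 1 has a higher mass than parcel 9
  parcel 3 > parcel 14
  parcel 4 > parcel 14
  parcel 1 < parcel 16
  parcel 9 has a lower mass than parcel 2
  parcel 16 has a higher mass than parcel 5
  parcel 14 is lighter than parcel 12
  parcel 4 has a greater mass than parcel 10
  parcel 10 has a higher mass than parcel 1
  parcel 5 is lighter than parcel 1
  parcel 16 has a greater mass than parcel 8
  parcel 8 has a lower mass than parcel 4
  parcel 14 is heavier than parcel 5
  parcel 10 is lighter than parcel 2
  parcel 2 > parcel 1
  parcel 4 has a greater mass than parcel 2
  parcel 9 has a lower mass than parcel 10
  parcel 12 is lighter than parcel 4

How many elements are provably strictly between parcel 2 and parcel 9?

The relations place parcel 9 below parcel 2. An element lies strictly between them when it is forced above parcel 9 and also forced below parcel 2.
Above parcel 9: {parcel 1, parcel 10, parcel 4, parcel 16}. Below parcel 2: {parcel 8, parcel 5, parcel 1, parcel 10}.
Intersection: {parcel 1, parcel 10} — 2.

2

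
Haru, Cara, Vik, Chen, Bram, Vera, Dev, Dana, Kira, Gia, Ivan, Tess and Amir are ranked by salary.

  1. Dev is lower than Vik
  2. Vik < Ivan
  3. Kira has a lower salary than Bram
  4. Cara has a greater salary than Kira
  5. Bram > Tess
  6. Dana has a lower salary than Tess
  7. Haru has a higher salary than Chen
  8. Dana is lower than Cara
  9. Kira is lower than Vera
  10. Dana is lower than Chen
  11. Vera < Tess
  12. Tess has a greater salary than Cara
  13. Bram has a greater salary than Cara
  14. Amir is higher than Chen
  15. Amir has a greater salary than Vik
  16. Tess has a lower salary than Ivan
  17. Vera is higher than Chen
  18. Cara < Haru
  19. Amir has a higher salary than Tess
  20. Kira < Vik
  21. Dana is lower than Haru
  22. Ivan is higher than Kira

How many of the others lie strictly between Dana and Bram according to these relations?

The relations place Dana below Bram. An element lies strictly between them when it is forced above Dana and also forced below Bram.
Above Dana: {Chen, Vera, Cara, Tess, Ivan, Amir, Haru}. Below Bram: {Kira, Chen, Vera, Cara, Tess}.
Intersection: {Chen, Vera, Cara, Tess} — 4.

4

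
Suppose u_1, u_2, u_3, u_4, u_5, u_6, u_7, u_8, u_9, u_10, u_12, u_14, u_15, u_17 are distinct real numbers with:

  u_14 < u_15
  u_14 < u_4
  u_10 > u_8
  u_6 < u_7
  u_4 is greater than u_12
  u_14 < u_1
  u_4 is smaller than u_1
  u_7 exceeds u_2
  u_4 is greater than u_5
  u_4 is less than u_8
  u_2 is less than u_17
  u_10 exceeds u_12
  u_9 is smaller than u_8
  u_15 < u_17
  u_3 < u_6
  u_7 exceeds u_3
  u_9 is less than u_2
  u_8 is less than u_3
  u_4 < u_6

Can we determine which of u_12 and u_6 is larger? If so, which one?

u_12 < u_4 < u_8 < u_3 < u_6, by transitivity through u_4, u_8, u_3.
So u_6 is larger.

u_6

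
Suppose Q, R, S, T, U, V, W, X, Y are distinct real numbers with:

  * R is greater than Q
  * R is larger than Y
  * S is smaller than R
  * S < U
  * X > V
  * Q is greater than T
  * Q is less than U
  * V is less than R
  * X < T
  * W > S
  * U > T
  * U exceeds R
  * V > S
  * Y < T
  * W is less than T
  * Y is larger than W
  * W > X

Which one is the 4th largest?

Piecing the relations together gives one ordering: S < V < X < W < Y < T < Q < R < U.
Counting 4 from the largest end gives T.

T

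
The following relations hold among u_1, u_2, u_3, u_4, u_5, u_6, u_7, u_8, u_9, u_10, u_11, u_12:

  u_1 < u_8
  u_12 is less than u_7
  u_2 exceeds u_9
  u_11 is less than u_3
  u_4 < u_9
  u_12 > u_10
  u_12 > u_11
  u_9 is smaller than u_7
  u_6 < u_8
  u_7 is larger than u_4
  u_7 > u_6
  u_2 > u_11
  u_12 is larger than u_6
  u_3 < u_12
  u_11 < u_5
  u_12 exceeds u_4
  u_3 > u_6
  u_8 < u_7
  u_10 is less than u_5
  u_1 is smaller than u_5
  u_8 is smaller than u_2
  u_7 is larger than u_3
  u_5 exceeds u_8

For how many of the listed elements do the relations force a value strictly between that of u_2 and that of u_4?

1

Chaining upward from u_4 reaches: u_9, u_12, u_7.
Chaining downward from u_2 reaches: u_11, u_6, u_1, u_8, u_9.
Strictly between u_4 and u_2 are those in both lists: u_9 — 1 element.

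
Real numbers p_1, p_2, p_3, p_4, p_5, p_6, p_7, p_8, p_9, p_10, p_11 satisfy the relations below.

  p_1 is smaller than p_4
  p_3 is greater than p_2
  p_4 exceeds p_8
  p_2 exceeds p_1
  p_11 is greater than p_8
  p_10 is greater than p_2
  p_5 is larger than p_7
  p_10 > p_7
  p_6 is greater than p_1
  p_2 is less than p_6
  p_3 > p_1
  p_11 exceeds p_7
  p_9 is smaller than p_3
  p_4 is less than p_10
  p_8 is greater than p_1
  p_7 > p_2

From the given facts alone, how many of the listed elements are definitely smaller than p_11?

From p_11 the given relations immediately reach p_7, p_8.
From those, p_1, p_2 — 4 in total.
Nothing else is reachable below p_11; 4 in all.

4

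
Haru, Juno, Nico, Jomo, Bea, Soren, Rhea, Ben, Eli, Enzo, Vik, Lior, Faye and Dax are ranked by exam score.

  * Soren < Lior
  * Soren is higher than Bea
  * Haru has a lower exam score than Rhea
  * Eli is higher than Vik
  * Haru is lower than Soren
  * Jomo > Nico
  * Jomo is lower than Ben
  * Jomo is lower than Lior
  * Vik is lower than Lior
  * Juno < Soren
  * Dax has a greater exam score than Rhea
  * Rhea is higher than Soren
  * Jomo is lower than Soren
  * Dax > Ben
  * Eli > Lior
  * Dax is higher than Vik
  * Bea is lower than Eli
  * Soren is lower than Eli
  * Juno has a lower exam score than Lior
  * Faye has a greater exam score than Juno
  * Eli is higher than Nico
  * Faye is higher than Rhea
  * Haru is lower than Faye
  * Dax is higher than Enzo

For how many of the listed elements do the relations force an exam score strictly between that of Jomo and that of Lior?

Chaining upward from Jomo reaches: Soren, Rhea, Faye, Ben, Eli, Dax.
Chaining downward from Lior reaches: Juno, Vik, Nico, Bea, Haru, Soren.
Strictly between Jomo and Lior are those in both lists: Soren — 1 element.

1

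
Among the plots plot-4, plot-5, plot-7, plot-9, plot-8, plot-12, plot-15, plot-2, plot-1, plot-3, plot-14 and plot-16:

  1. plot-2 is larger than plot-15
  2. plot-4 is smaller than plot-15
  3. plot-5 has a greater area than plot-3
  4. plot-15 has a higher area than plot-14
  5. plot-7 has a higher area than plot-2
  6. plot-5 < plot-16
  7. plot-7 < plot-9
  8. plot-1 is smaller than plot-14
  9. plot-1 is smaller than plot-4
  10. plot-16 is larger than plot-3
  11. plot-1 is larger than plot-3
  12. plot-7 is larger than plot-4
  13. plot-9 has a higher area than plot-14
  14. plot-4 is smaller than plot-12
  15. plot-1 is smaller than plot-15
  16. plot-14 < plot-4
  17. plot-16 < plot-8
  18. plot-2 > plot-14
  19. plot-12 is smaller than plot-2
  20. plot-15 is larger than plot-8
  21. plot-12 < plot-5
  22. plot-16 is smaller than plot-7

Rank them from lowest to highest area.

plot-3 < plot-1 < plot-14 < plot-4 < plot-12 < plot-5 < plot-16 < plot-8 < plot-15 < plot-2 < plot-7 < plot-9

The consecutive links are each given: plot-3 < plot-1; plot-1 < plot-14; plot-14 < plot-4; plot-4 < plot-12; plot-12 < plot-5; plot-5 < plot-16; plot-16 < plot-8; plot-8 < plot-15; plot-15 < plot-2; plot-2 < plot-7; plot-7 < plot-9.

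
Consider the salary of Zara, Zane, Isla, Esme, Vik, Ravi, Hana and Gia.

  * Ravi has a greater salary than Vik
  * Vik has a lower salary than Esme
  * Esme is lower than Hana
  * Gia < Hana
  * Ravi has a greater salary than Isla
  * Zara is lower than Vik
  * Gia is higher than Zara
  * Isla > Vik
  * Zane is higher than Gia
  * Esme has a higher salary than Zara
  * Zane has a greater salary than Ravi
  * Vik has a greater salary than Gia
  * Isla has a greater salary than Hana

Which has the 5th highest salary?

The consecutive relations fix a unique order: Zara < Gia < Vik < Esme < Hana < Isla < Ravi < Zane.
Counting 5 from the largest end gives Esme.

Esme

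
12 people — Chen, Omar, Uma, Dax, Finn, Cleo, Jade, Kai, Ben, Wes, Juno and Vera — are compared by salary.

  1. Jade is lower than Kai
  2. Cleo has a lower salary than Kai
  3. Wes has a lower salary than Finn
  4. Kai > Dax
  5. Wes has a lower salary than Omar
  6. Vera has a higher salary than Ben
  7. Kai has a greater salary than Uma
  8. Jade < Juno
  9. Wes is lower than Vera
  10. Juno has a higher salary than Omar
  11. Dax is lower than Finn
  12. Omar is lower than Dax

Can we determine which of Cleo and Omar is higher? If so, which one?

Following every chain through Omar: above Omar we get Dax, Finn, Juno, Kai; below Omar we get Wes.
Cleo is not reached, and no chain runs the other way from Cleo to Omar.
So the given relations leave the order of Omar and Cleo undetermined.

undetermined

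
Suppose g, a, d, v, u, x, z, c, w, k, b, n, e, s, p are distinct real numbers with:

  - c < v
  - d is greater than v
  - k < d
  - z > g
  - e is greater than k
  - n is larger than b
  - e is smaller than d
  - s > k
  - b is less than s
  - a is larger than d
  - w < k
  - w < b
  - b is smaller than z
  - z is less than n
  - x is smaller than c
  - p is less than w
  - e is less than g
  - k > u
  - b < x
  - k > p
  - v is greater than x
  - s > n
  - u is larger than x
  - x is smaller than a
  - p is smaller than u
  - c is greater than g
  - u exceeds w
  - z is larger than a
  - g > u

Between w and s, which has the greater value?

s

The relevant relations are w < b; b < x; x < u; u < k; k < e; e < g; g < c; c < v; v < d; d < a; a < z; z < n; n < s.
Together: w < b < x < u < k < e < g < c < v < d < a < z < n < s.
So w < s; s is the larger of the two.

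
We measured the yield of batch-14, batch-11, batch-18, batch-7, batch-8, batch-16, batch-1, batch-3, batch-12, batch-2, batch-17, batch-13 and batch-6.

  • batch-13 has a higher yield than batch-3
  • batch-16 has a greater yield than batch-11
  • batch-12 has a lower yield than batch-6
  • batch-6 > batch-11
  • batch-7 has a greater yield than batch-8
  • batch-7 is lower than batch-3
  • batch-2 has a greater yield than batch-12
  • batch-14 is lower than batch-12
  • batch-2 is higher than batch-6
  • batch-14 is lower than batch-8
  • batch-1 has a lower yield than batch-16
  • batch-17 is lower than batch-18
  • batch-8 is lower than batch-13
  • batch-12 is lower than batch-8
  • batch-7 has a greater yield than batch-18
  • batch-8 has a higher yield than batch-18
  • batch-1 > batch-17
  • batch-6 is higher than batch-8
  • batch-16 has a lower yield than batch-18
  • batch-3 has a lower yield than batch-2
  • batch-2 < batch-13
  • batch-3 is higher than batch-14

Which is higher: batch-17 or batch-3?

Link the given pairs in sequence: batch-17 < batch-1; batch-1 < batch-16; batch-16 < batch-18; batch-18 < batch-8; batch-8 < batch-7; batch-7 < batch-3.
Together: batch-17 < batch-1 < batch-16 < batch-18 < batch-8 < batch-7 < batch-3.
So batch-17 < batch-3; batch-3 is the higher of the two.

batch-3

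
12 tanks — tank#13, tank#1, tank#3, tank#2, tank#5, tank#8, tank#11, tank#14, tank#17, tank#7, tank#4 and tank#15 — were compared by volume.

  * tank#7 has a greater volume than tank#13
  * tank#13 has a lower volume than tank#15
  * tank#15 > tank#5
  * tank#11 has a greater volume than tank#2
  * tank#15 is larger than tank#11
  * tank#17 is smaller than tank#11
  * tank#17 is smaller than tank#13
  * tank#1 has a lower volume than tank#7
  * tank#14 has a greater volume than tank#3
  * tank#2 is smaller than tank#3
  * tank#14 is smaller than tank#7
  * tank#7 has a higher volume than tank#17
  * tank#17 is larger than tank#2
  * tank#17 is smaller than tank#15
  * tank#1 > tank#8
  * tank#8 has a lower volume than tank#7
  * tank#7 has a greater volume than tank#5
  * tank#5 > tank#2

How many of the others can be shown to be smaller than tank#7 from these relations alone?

8

From tank#7 the given relations immediately reach tank#8, tank#5, tank#1, tank#17, tank#13, tank#14.
From those, tank#2, tank#3 — 8 in total.
Nothing else is reachable below tank#7; 8 in all.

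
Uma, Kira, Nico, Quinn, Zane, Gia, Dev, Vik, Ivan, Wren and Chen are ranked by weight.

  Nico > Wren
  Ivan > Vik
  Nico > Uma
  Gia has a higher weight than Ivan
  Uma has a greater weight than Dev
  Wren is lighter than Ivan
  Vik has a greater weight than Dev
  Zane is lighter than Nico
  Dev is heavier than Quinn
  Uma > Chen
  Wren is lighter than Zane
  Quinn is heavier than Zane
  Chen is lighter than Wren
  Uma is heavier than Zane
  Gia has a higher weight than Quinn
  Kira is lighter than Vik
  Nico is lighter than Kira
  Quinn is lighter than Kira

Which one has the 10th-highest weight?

Chaining the given pairs: Chen < Wren < Zane < Quinn < Dev < Uma < Nico < Kira < Vik < Ivan < Gia.
The 10th largest is Wren.

Wren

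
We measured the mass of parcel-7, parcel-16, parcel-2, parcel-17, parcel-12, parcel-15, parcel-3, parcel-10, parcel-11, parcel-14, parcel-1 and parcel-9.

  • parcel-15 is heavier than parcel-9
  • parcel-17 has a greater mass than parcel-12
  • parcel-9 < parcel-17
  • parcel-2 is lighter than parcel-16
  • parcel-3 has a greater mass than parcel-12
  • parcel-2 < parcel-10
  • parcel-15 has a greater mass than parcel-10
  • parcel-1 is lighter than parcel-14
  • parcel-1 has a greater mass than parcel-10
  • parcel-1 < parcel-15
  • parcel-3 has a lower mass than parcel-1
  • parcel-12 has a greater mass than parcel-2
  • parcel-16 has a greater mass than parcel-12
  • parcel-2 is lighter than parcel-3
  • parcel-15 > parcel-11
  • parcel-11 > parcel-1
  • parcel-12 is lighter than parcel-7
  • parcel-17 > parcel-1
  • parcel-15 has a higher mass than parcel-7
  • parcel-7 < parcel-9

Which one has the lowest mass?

Chaining upward from parcel-2: directly above it, parcel-12, parcel-3, parcel-10, parcel-16; then parcel-7, parcel-1, parcel-15, parcel-17; then parcel-14, parcel-9, parcel-11.
That covers every other element, and nothing is given below parcel-2, so parcel-2 is the lowest mass.

parcel-2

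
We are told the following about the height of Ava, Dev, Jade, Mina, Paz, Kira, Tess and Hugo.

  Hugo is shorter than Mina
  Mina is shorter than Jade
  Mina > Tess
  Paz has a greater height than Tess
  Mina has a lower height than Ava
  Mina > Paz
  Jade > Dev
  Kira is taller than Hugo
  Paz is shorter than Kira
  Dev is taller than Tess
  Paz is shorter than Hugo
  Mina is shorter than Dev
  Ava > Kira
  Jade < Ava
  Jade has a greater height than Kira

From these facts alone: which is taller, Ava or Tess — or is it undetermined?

Ava

Tess < Paz and Paz < Mina give Tess < Mina.
With Mina < Dev: Tess < Paz < Mina < Dev.
With Dev < Jade: Tess < Paz < Mina < Dev < Jade.
With Jade < Ava: Tess < Paz < Mina < Dev < Jade < Ava.
So Ava is taller.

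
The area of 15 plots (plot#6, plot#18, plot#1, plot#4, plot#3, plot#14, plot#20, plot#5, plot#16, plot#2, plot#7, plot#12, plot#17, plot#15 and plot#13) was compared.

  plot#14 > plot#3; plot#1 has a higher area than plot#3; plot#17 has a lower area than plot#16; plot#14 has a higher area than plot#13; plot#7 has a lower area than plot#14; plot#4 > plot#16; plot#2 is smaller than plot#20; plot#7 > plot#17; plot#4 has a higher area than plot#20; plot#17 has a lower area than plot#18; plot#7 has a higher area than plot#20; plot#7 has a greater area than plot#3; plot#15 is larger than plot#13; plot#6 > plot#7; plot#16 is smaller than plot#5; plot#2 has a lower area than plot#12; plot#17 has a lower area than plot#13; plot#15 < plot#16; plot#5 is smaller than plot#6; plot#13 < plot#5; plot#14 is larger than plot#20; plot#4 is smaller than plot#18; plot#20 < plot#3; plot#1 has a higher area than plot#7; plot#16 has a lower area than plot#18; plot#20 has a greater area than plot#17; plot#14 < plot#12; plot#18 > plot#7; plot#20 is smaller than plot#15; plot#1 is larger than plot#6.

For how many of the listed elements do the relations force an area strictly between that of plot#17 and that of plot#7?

The relations place plot#17 below plot#7. An element lies strictly between them when it is forced above plot#17 and also forced below plot#7.
Above plot#17: {plot#20, plot#13, plot#15, plot#16, plot#3, plot#5, plot#4, plot#14, plot#18, plot#12, plot#6, plot#1}. Below plot#7: {plot#2, plot#20, plot#3}.
Intersection: {plot#20, plot#3} — 2.

2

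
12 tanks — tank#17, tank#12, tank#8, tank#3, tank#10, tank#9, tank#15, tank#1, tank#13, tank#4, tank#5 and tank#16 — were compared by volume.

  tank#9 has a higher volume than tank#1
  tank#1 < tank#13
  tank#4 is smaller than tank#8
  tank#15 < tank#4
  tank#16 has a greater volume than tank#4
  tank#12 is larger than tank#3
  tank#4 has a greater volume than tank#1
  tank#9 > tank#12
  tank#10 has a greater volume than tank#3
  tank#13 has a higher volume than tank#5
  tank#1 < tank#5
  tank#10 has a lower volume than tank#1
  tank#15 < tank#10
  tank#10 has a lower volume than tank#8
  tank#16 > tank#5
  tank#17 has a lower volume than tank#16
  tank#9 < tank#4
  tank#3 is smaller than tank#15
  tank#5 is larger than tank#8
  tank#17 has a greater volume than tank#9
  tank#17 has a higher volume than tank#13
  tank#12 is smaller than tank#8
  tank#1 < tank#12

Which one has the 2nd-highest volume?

tank#17

The consecutive relations fix a unique order: tank#3 < tank#15 < tank#10 < tank#1 < tank#12 < tank#9 < tank#4 < tank#8 < tank#5 < tank#13 < tank#17 < tank#16.
The 2nd largest is tank#17.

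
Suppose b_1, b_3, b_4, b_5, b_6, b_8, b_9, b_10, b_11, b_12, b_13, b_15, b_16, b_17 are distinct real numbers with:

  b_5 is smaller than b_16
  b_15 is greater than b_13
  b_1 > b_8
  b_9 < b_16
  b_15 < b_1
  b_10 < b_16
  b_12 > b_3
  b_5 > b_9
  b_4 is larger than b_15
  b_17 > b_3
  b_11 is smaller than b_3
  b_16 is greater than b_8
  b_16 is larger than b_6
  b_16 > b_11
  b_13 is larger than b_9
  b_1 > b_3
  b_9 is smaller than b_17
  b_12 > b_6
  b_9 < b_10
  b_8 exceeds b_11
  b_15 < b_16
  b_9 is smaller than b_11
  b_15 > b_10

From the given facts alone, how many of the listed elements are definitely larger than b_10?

The elements the relations force above b_10 are b_15, b_4, b_16, b_1 — no chain reaches any other.
That is 4.

4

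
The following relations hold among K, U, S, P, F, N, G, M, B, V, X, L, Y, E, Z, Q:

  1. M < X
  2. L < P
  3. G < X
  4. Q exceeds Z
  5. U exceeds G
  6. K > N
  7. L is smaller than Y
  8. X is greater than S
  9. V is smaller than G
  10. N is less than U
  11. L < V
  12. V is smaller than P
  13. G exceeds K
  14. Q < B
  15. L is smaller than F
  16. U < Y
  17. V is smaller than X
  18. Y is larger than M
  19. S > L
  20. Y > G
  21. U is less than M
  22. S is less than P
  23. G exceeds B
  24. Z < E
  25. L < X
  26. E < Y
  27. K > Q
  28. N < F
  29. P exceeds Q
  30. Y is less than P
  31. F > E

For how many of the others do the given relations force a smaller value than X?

11

From X the given relations immediately reach L, V, S, G, M.
From those, B, K, U — 8 in total.
From those, N, Q — 10 in total.
From those, Z — 11 in total.
Nothing else is reachable below X; 11 in all.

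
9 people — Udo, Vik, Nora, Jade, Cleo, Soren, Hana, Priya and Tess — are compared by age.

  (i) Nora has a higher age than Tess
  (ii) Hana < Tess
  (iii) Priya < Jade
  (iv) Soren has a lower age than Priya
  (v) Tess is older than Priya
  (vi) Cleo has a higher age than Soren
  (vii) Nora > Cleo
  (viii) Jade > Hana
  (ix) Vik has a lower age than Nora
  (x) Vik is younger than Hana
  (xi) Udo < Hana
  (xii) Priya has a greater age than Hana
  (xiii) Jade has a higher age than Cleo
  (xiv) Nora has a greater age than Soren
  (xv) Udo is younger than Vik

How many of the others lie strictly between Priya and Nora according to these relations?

1

The relations place Priya below Nora. An element lies strictly between them when it is forced above Priya and also forced below Nora.
Above Priya: {Tess, Jade}. Below Nora: {Udo, Vik, Hana, Soren, Tess, Cleo}.
Intersection: {Tess} — 1.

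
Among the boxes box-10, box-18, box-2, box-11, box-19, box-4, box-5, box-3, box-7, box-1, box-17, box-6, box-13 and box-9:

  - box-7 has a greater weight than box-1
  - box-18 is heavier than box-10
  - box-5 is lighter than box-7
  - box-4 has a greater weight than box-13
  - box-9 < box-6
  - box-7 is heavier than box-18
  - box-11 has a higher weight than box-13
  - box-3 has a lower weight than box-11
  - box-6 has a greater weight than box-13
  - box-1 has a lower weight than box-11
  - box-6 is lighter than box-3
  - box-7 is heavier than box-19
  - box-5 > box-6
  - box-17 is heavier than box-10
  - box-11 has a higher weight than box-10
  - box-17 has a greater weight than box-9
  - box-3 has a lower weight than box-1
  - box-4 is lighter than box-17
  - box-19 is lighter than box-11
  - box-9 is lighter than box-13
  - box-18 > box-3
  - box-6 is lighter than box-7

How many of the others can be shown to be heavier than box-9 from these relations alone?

From box-9 the given relations immediately reach box-13, box-6, box-17.
From those, box-3, box-4, box-5, box-11, box-7 — 8 in total.
From those, box-1, box-18 — 10 in total.
No other element is forced above box-9 by the given relations, so the count is 10.

10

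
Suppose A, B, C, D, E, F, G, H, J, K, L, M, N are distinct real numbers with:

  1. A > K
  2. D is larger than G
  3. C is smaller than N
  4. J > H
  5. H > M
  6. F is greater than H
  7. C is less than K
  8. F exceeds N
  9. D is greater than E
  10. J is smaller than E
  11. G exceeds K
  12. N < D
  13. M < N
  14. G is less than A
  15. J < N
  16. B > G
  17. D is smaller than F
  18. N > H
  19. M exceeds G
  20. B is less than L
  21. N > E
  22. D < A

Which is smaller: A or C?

C

Link the given pairs in sequence: C < K; K < G; G < M; M < H; H < J; J < E; E < N; N < D; D < A.
Together: C < K < G < M < H < J < E < N < D < A.
So C < A; C is the smaller of the two.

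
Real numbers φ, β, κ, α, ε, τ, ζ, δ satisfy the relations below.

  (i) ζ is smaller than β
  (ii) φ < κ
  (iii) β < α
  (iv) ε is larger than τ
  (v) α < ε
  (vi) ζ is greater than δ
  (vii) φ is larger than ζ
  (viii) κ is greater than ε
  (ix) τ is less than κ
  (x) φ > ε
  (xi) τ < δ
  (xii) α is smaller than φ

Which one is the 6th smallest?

ε

The consecutive relations fix a unique order: τ < δ < ζ < β < α < ε < φ < κ.
Counting 6 from the smallest end gives ε.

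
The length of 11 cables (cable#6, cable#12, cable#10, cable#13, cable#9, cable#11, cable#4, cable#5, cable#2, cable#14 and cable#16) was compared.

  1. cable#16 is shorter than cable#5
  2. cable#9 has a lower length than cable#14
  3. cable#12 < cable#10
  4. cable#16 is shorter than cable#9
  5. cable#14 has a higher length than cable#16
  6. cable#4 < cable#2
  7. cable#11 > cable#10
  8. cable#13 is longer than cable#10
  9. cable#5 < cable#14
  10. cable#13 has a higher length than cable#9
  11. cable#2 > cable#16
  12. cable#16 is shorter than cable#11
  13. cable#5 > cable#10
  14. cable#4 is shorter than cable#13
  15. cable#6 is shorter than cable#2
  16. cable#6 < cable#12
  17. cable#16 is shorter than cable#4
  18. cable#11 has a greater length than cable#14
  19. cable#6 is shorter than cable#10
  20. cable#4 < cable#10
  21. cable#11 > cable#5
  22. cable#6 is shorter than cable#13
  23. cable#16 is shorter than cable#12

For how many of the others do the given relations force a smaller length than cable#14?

7

The elements the relations force below cable#14 are cable#16, cable#6, cable#4, cable#12, cable#10, cable#9, cable#5 — no chain reaches any other.
That is 7.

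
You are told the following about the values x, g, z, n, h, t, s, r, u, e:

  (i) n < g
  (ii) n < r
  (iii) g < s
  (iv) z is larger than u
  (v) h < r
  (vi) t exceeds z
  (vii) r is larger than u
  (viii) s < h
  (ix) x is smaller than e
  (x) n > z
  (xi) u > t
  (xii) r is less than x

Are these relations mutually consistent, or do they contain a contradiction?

Chaining the given relations yields t < u < z, so t < z. But one relation states z < t. These cannot both hold.

inconsistent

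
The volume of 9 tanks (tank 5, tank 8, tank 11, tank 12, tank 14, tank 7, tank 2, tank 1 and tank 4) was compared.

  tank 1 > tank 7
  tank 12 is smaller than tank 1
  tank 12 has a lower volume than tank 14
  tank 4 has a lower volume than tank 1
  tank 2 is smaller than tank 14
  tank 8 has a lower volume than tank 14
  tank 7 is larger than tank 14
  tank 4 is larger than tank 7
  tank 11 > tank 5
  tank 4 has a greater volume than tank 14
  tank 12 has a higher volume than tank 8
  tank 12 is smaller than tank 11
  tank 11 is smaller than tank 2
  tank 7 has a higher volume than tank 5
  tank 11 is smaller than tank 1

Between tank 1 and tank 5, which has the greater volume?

Link the given pairs in sequence: tank 5 < tank 11; tank 11 < tank 2; tank 2 < tank 14; tank 14 < tank 7; tank 7 < tank 4; tank 4 < tank 1.
Together: tank 5 < tank 11 < tank 2 < tank 14 < tank 7 < tank 4 < tank 1.
So tank 5 < tank 1; tank 1 is the larger of the two.

tank 1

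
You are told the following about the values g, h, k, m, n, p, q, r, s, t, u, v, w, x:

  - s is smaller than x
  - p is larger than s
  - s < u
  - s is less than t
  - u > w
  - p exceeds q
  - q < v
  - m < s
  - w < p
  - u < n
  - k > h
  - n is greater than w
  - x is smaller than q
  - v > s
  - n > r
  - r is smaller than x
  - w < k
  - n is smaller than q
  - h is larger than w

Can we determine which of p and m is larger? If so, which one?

p

m < s and s < u give m < u.
Then u < n extends the chain to n.
With n < q: m < s < u < n < q.
With q < p: m < s < u < n < q < p.
So p is larger.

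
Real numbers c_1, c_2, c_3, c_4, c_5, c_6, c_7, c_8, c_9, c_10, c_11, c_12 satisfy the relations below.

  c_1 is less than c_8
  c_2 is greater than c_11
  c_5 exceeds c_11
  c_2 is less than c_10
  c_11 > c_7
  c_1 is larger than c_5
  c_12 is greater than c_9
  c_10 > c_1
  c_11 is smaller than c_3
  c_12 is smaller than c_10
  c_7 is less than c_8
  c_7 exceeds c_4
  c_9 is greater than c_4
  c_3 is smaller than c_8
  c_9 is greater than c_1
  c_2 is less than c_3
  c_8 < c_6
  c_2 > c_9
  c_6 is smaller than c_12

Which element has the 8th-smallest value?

The consecutive relations fix a unique order: c_4 < c_7 < c_11 < c_5 < c_1 < c_9 < c_2 < c_3 < c_8 < c_6 < c_12 < c_10.
The 8th smallest is c_3.

c_3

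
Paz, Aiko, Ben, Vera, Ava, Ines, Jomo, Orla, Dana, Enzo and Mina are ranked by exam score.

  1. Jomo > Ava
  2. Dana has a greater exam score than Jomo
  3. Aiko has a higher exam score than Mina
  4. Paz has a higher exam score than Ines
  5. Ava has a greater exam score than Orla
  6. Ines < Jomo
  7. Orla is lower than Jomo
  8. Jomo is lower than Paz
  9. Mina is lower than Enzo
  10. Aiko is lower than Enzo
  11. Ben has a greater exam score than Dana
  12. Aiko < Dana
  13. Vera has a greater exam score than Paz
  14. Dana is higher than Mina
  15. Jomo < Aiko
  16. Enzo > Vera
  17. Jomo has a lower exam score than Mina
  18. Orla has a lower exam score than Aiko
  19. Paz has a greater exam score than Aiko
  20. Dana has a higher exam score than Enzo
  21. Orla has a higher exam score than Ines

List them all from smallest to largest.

Ines < Orla < Ava < Jomo < Mina < Aiko < Paz < Vera < Enzo < Dana < Ben

Each adjacent pair is fixed by a given relation: Ines < Orla; Orla < Ava; Ava < Jomo; Jomo < Mina; Mina < Aiko; Aiko < Paz; Paz < Vera; Vera < Enzo; Enzo < Dana; Dana < Ben. Chaining them end to end gives the full order.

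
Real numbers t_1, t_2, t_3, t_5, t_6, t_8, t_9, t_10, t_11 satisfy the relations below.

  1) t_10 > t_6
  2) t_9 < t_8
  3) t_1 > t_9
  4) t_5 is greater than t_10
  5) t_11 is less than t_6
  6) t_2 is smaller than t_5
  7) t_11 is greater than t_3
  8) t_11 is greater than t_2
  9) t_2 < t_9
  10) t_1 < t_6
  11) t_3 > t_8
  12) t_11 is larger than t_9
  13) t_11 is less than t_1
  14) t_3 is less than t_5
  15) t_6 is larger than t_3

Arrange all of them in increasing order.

The consecutive links are each given: t_2 < t_9; t_9 < t_8; t_8 < t_3; t_3 < t_11; t_11 < t_1; t_1 < t_6; t_6 < t_10; t_10 < t_5.

t_2 < t_9 < t_8 < t_3 < t_11 < t_1 < t_6 < t_10 < t_5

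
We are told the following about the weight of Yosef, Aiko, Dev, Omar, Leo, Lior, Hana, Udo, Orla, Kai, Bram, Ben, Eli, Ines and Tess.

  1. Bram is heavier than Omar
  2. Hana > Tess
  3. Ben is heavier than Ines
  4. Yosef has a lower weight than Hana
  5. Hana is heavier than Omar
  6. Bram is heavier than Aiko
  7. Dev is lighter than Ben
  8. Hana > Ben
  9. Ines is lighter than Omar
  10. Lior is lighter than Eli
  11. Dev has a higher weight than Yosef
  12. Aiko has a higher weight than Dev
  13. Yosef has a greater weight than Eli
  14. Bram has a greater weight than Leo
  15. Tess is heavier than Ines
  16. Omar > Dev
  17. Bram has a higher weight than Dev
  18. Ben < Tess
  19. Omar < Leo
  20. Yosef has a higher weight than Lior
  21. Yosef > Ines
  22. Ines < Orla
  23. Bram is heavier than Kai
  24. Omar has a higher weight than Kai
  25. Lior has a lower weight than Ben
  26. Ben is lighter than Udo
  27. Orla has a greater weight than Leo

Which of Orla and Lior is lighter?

Lior

The relevant relations are Lior < Eli; Eli < Yosef; Yosef < Dev; Dev < Omar; Omar < Leo; Leo < Orla.
Together: Lior < Eli < Yosef < Dev < Omar < Leo < Orla.
So Lior < Orla; Lior is the lighter of the two.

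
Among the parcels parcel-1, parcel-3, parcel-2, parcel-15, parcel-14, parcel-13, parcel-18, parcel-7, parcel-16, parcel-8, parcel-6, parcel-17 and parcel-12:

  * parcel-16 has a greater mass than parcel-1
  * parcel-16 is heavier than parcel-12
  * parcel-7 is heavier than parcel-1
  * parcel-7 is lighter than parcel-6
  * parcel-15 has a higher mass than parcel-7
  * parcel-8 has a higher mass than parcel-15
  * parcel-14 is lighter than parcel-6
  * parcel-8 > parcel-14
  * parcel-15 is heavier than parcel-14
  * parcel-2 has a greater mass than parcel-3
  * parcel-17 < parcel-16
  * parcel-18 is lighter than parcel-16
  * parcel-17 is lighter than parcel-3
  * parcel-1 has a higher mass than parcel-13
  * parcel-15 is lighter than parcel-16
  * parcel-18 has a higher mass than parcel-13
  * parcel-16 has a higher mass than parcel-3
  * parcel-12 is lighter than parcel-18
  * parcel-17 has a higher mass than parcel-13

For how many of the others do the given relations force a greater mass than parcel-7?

Directly above parcel-7: parcel-15, parcel-6.
One step further: parcel-16, parcel-8 (4 so far).
Nothing else is reachable above parcel-7; 4 in all.

4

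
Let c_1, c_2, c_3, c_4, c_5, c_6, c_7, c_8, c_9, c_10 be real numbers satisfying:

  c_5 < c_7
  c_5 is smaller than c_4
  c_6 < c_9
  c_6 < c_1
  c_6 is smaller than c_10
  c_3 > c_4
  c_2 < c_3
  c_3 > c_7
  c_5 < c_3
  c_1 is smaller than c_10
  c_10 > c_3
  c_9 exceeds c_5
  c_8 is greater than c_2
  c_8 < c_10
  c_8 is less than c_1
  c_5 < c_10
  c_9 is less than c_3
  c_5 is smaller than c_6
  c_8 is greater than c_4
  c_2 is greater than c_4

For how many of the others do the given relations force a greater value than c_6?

Directly above c_6: c_9, c_1, c_10.
One step further: c_3 (4 so far).
Nothing else is reachable above c_6; 4 in all.

4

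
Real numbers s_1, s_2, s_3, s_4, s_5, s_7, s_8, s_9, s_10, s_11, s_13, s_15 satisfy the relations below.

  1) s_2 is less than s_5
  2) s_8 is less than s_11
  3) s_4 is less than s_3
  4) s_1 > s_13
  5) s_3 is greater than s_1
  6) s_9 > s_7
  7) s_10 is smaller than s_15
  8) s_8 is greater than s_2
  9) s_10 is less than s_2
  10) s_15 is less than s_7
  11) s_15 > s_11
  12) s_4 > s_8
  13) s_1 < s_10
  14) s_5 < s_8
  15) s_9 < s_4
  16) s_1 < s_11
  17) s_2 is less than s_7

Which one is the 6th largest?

The consecutive relations fix a unique order: s_13 < s_1 < s_10 < s_2 < s_5 < s_8 < s_11 < s_15 < s_7 < s_9 < s_4 < s_3.
The 6th largest is s_11.

s_11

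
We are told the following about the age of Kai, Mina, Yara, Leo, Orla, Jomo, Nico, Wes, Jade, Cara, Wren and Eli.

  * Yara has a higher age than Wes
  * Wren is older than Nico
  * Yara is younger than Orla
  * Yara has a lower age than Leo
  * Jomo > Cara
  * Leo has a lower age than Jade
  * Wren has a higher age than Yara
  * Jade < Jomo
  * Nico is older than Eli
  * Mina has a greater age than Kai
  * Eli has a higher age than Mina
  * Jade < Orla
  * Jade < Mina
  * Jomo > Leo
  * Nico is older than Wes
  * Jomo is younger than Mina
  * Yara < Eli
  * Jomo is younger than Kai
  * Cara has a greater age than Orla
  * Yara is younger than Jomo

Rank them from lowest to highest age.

Wes < Yara < Leo < Jade < Orla < Cara < Jomo < Kai < Mina < Eli < Nico < Wren

Each adjacent pair is fixed by a given relation: Wes < Yara; Yara < Leo; Leo < Jade; Jade < Orla; Orla < Cara; Cara < Jomo; Jomo < Kai; Kai < Mina; Mina < Eli; Eli < Nico; Nico < Wren. Chaining them end to end gives the full order.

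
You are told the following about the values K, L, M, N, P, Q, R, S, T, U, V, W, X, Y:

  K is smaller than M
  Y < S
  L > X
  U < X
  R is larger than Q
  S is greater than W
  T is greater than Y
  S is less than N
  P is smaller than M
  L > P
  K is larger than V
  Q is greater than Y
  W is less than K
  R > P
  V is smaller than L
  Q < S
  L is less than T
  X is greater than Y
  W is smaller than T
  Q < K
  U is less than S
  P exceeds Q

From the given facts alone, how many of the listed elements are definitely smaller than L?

6

Directly below L: V, P, X.
One step further: Y, Q, U (6 so far).
Nothing else is reachable below L; 6 in all.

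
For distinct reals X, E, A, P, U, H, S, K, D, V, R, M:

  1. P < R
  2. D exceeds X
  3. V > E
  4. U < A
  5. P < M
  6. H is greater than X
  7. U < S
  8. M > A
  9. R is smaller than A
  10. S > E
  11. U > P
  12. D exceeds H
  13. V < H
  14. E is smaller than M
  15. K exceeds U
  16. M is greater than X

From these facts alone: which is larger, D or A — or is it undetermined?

Following every chain through A: above A we get M; below A we get P, U, R.
D is not reached, and no chain runs the other way from D to A.
So the given relations leave the order of A and D undetermined.

undetermined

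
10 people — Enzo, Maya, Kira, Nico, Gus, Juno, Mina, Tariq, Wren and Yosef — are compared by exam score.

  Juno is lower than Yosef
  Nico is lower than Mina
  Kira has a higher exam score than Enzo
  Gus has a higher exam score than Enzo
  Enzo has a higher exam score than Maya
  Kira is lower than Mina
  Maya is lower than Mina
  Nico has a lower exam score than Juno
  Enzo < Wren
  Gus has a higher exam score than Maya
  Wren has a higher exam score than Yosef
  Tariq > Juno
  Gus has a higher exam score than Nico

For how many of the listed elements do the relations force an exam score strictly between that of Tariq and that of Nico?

Chaining upward from Nico reaches: Gus, Juno, Yosef, Mina, Wren.
Chaining downward from Tariq reaches: Juno.
Strictly between Nico and Tariq are those in both lists: Juno — 1 element.

1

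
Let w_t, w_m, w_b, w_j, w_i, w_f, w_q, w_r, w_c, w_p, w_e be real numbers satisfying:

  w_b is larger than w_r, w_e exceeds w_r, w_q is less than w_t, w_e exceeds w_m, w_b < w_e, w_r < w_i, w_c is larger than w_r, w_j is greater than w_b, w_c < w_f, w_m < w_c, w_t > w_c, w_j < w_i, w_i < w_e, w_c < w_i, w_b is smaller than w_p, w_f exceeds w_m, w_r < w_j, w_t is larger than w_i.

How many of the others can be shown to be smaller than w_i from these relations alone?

From w_i the given relations immediately reach w_r, w_c, w_j.
From those, w_m, w_b — 5 in total.
No other element is forced below w_i by the given relations, so the count is 5.

5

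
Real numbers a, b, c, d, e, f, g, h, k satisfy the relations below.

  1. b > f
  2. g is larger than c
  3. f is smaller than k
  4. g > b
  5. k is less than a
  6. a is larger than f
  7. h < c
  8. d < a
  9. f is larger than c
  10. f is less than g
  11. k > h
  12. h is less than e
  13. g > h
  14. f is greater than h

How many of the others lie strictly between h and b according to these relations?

The relations place h below b. An element lies strictly between them when it is forced above h and also forced below b.
Above h: {c, f, k, e, g, a}. Below b: {c, f}.
Intersection: {c, f} — 2.

2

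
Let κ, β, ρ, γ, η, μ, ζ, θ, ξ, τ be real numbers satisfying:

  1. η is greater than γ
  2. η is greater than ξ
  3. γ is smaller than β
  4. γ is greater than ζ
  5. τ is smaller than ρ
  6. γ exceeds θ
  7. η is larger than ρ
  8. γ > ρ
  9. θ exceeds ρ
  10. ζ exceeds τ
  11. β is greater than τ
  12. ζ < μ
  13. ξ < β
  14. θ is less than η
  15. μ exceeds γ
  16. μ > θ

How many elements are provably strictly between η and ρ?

2

Chaining upward from ρ reaches: θ, γ, β, μ.
Chaining downward from η reaches: τ, ζ, ξ, θ, γ.
Strictly between ρ and η are those in both lists: θ, γ — 2 elements.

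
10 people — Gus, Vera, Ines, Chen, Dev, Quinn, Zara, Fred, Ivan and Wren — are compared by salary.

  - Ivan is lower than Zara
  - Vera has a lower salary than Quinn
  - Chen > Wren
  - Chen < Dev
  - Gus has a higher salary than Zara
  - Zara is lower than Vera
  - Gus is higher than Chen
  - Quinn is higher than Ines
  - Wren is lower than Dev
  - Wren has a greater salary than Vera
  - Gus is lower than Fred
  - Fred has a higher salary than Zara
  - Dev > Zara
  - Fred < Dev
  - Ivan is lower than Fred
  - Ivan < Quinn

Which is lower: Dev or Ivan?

Ivan < Zara < Vera < Wren < Chen < Gus < Fred < Dev, by transitivity through Zara, Vera, Wren, Chen, Gus, Fred.
So Ivan < Dev; Ivan is the lower of the two.

Ivan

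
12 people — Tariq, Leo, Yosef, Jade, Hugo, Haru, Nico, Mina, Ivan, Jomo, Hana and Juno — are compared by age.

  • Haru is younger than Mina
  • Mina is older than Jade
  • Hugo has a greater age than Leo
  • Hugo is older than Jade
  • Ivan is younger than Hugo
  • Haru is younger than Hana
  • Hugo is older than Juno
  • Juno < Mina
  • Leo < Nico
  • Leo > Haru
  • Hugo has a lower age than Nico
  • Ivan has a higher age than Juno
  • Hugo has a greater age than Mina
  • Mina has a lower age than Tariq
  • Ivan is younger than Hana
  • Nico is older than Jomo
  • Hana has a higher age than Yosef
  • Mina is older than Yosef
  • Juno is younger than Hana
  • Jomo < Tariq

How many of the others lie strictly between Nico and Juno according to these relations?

Chaining upward from Juno reaches: Mina, Ivan, Hana, Tariq, Hugo.
Chaining downward from Nico reaches: Haru, Yosef, Jade, Jomo, Mina, Ivan, Leo, Hugo.
Strictly between Juno and Nico are those in both lists: Mina, Ivan, Hugo — 3 elements.

3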